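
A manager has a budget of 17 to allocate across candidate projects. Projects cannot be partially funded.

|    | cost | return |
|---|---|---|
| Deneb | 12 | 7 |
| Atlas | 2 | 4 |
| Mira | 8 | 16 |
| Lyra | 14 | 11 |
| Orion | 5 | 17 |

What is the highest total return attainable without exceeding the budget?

37

This is a 0-1 knapsack instance.
Allowing fractional choices, the relaxed optimum would be about 38.6, but projects are indivisible.
Atlas + Mira + Orion: cost 2 + 8 + 5 = 15 ≤ 17, return 4 + 16 + 17 = 37.
Mira + Orion: cost 8 + 5 = 13 ≤ 17, return 16 + 17 = 33.
Deneb + Orion: cost 12 + 5 = 17 ≤ 17, return 7 + 17 = 24.
Best is Atlas, Mira, and Orion with total return 37.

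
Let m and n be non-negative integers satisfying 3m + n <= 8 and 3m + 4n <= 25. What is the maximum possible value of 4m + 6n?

36

(m,n)=(0,6): 3·0+1·6=6≤8, 3·0+4·6=24≤25, objective 36.
(m,n)=(1,5): 3·1+1·5=8≤8, 3·1+4·5=23≤25, objective 34.
No feasible integer point exceeds 36.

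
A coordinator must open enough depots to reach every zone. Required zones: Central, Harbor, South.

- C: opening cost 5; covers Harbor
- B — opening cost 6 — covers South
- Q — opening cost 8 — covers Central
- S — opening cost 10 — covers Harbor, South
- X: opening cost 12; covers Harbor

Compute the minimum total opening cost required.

18

The greedy cost-per-new-zone heuristic would pick C, B, and Q for 19, but a cheaper cover exists.
Choose Q and S: together they cover Central, Harbor, South — every zone.
Total opening cost: 8 + 10 = 18.
No cover costs less than 18.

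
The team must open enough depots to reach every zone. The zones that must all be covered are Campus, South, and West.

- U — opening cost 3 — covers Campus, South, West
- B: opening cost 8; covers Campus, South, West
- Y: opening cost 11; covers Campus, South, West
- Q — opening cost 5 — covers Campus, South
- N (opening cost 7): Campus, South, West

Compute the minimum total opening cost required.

U alone covers Campus, South, West — every zone.
Total opening cost: 3.
No cover costs less than 3.

3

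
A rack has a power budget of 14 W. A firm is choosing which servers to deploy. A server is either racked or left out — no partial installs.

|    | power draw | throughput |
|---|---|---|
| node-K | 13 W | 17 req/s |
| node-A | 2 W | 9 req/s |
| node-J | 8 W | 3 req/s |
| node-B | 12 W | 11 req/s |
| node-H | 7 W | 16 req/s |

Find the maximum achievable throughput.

25

Allowing fractional choices, the relaxed optimum would be about 31.5, but servers are indivisible.
node-K: power draw 13 ≤ 14, throughput 17.
node-A + node-B: power draw 2 + 12 = 14 ≤ 14, throughput 9 + 11 = 20.
node-A + node-H: power draw 2 + 7 = 9 ≤ 14, throughput 9 + 16 = 25.
Best is node-A and node-H with total throughput 25.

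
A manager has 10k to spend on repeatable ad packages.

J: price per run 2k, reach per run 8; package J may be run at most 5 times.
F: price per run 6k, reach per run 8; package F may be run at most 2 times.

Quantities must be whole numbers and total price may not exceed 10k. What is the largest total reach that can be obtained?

5×J: price 10 ≤ 10, reach 5·8 = 40.
4×J: price 8 ≤ 10, reach 4·8 = 32.
Best is 40.

40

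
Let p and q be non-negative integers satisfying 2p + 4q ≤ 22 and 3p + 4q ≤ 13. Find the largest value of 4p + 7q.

21

(p,q)=(0,3) is feasible, giving 21.
(p,q)=(1,2) is feasible, giving 18.
(p,q)=(0,2) is feasible, giving 14.
Maximum is 21 at (p,q)=(0,3).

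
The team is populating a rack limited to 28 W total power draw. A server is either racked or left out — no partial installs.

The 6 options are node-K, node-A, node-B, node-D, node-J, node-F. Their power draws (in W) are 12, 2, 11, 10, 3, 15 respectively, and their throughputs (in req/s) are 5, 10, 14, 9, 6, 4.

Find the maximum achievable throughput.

39

Take node-A, node-B, node-D, and node-J: power draw 2 + 11 + 10 + 3 = 26 ≤ 28, throughput 10 + 14 + 9 + 6 = 39.
No other feasible combination does better.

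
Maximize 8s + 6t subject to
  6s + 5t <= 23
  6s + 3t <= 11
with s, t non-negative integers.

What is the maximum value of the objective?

18

The continuous relaxation peaks at (0, 3.67) with value 22.00; rounding to a feasible lattice point costs some objective.
(s,t)=(0,3): 6·0+5·3=15≤23, 6·0+3·3=9≤11, objective 18.
(s,t)=(0,2): 6·0+5·2=10≤23, 6·0+3·2=6≤11, objective 12.
Maximum is 18 at (s,t)=(0,3).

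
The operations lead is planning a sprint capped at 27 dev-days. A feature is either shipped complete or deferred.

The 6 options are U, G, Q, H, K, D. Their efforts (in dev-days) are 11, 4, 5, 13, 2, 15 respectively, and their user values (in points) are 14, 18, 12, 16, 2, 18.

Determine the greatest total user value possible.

This is a 0-1 knapsack instance.
G + Q + D: effort 4 + 5 + 15 = 24 ≤ 27, user value 18 + 12 + 18 = 48.
G + Q + H + K: effort 4 + 5 + 13 + 2 = 24 ≤ 27, user value 18 + 12 + 16 + 2 = 48.
G + Q + K + D: effort 4 + 5 + 2 + 15 = 26 ≤ 27, user value 18 + 12 + 2 + 18 = 50.
Best is G, Q, K, and D with total user value 50.

50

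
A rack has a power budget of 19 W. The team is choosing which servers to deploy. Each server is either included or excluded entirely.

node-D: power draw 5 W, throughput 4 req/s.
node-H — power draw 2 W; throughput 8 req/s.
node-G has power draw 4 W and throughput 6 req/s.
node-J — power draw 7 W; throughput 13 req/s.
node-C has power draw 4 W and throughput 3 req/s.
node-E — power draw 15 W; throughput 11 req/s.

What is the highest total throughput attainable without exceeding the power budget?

Allowing fractional choices, the relaxed optimum would be about 31.8, but servers are indivisible.
node-D + node-H + node-G + node-J: power draw 5 + 2 + 4 + 7 = 18 ≤ 19, throughput 4 + 8 + 6 + 13 = 31.
node-D + node-H + node-J + node-C: power draw 5 + 2 + 7 + 4 = 18 ≤ 19, throughput 4 + 8 + 13 + 3 = 28.
node-H + node-G + node-J + node-C: power draw 2 + 4 + 7 + 4 = 17 ≤ 19, throughput 8 + 6 + 13 + 3 = 30.
Best is node-D, node-H, node-G, and node-J with total throughput 31.

31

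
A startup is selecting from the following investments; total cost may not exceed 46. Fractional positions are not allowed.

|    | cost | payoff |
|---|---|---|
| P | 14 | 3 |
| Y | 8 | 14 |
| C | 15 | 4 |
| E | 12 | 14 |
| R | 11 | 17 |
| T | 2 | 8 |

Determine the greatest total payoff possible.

53

Allowing fractional choices, the relaxed optimum would be about 56.5, but investments are indivisible.
Y + E + R + T: cost 8 + 12 + 11 + 2 = 33 ≤ 46, payoff 14 + 14 + 17 + 8 = 53.
Y + C + E + R: cost 8 + 15 + 12 + 11 = 46 ≤ 46, payoff 14 + 4 + 14 + 17 = 49.
Best is Y, E, R, and T with total payoff 53.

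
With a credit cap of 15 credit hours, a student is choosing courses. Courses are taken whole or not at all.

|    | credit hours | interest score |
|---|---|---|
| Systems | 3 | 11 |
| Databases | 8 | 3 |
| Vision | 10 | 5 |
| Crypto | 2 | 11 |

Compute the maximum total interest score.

27

Treat it as a binary knapsack problem.
Take Systems, Vision, and Crypto: credit hours 3 + 10 + 2 = 15 ≤ 15, interest score 11 + 5 + 11 = 27.
No other feasible combination does better.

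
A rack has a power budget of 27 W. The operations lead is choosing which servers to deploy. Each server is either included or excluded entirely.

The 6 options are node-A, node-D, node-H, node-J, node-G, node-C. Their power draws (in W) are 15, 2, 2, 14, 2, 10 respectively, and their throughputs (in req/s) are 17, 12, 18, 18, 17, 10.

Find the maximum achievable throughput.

65

Take node-D, node-H, node-J, and node-G: power draw 2 + 2 + 14 + 2 = 20 ≤ 27, throughput 12 + 18 + 18 + 17 = 65.
No other feasible combination does better.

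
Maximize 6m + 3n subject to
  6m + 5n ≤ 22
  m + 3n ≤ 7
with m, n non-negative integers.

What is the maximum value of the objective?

18

(m,n)=(3,0): 6·3+5·0=18≤22, 1·3+3·0=3≤7, objective 18.
(m,n)=(2,1): 6·2+5·1=17≤22, 1·2+3·1=5≤7, objective 15.
(m,n)=(2,0): 6·2+5·0=12≤22, 1·2+3·0=2≤7, objective 12.
Maximum is 18 at (m,n)=(3,0).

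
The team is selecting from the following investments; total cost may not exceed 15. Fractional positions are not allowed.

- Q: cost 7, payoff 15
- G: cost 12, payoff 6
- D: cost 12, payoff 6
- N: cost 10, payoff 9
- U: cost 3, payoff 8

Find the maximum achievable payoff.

23

Allowing fractional choices, the relaxed optimum would be about 27.5, but investments are indivisible.
N + U: cost 10 + 3 = 13 ≤ 15, payoff 9 + 8 = 17.
Q + U: cost 7 + 3 = 10 ≤ 15, payoff 15 + 8 = 23.
Best is Q and U with total payoff 23.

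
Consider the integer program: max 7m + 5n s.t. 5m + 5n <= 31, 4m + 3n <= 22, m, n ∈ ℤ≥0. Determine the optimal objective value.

38

The continuous relaxation peaks at (5.5, 0) with value 38.50; rounding to a feasible lattice point costs some objective.
(m,n)=(4,2): 5·4+5·2=30≤31, 4·4+3·2=22≤22, objective 38.
(m,n)=(3,3): 5·3+5·3=30≤31, 4·3+3·3=21≤22, objective 36.
The best lattice point is (4,2), giving 38.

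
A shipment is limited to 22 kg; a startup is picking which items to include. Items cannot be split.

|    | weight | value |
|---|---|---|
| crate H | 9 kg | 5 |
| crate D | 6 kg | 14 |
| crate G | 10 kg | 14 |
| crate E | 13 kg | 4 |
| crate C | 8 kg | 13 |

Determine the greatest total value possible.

28

Take crate D and crate G: weight 6 + 10 = 16 ≤ 22, value 14 + 14 = 28.
No other feasible combination does better.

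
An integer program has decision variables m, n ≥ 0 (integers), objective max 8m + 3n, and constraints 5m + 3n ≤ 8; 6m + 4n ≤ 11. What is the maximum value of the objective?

Relaxing integrality, the LP optimum is 12.80 at (m,n) = (1.6, 0), which is not an integer point.
(m,n)=(1,1): 5·1+3·1=8≤8, 6·1+4·1=10≤11, objective 11.
(m,n)=(1,0): 5·1+3·0=5≤8, 6·1+4·0=6≤11, objective 8.
(m,n)=(0,2): 5·0+3·2=6≤8, 6·0+4·2=8≤11, objective 6.
The best lattice point is (1,1), giving 11.

11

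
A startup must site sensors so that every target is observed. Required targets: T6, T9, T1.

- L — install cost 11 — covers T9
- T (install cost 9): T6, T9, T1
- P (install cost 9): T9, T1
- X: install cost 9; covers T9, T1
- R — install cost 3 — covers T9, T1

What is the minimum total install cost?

9

The greedy cost-per-new-target heuristic would pick R and T for 12, but a cheaper cover exists.
T alone covers T6, T9, T1 — every target.
Total install cost: 9.
No cover costs less than 9.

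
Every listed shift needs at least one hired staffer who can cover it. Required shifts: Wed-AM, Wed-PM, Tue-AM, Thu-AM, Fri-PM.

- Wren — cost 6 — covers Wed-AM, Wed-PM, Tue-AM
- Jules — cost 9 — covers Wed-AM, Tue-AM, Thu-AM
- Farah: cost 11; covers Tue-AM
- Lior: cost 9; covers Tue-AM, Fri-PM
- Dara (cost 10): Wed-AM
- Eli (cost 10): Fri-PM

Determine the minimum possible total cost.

Choose Wren, Jules, and Lior: together they cover Wed-AM, Wed-PM, Tue-AM, Thu-AM, Fri-PM — every shift.
Total cost: 6 + 9 + 9 = 24.
No cover costs less than 24.

24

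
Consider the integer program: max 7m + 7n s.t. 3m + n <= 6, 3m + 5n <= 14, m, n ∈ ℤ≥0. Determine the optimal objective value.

Relaxing integrality, the LP optimum is 23.33 at (m,n) = (1.33, 2), which is not an integer point.
(m,n)=(1,2): 3·1+1·2=5≤6, 3·1+5·2=13≤14, objective 21.
(m,n)=(0,2): 3·0+1·2=2≤6, 3·0+5·2=10≤14, objective 14.
(m,n)=(1,1): 3·1+1·1=4≤6, 3·1+5·1=8≤14, objective 14.
(m,n)=(0,1): 3·0+1·1=1≤6, 3·0+5·1=5≤14, objective 7.
Maximum is 21 at (m,n)=(1,2).

21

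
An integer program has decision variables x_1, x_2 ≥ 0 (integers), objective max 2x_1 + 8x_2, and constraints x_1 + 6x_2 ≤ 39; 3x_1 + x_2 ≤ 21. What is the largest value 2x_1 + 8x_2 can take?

The continuous relaxation peaks at (5.12, 5.65) with value 55.41; rounding to a feasible lattice point costs some objective.
(x_1,x_2)=(3,6) is feasible, giving 54.
(x_1,x_2)=(2,6) is feasible, giving 52.
No feasible integer point exceeds 54.

54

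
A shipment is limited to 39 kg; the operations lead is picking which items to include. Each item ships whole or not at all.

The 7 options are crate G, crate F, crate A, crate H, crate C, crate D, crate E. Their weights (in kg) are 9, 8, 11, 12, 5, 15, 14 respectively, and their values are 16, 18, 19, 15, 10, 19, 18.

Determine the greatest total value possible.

crate G + crate F + crate A + crate C: weight 9 + 8 + 11 + 5 = 33 ≤ 39, value 16 + 18 + 19 + 10 = 63.
crate F + crate A + crate C + crate D: weight 8 + 11 + 5 + 15 = 39 ≤ 39, value 18 + 19 + 10 + 19 = 66.
crate F + crate A + crate C + crate E: weight 8 + 11 + 5 + 14 = 38 ≤ 39, value 18 + 19 + 10 + 18 = 65.
Best is crate F, crate A, crate C, and crate D with total value 66.

66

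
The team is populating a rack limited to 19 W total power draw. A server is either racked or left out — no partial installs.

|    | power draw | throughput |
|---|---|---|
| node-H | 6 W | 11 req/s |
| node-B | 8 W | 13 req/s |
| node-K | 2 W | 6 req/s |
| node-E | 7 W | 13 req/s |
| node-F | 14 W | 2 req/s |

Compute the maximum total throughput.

32

Take node-B, node-K, and node-E: power draw 8 + 2 + 7 = 17 ≤ 19, throughput 13 + 6 + 13 = 32.
No other feasible combination does better.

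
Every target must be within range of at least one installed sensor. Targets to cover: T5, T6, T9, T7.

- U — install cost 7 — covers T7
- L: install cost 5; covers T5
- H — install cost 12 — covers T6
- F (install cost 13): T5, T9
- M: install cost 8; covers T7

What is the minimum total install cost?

32

The greedy cost-per-new-target heuristic would pick L, U, H, and F for 37, but a cheaper cover exists.
Choose U, H, and F: together they cover T5, T6, T9, T7 — every target.
Total install cost: 7 + 12 + 13 = 32.
No cover costs less than 32.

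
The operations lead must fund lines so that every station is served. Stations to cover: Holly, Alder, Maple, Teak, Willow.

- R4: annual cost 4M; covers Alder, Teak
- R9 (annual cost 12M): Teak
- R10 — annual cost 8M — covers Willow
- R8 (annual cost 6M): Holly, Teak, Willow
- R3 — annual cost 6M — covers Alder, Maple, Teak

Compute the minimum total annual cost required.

12

This is an integer covering problem.
Choose R8 and R3: together they cover Holly, Alder, Maple, Teak, Willow — every station.
Total annual cost: 6 + 6 = 12.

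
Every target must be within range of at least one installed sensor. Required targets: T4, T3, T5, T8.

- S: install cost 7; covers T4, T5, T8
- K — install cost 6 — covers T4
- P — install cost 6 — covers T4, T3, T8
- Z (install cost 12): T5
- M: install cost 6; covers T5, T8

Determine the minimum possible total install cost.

This is an integer covering problem.
Choose P and M: together they cover T4, T3, T5, T8 — every target.
Total install cost: 6 + 6 = 12.
No cover costs less than 12.

12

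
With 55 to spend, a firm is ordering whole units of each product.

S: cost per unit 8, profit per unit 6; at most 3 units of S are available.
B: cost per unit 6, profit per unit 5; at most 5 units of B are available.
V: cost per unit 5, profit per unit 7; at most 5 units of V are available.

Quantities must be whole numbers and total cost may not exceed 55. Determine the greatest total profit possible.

60

V has the best ratio (7/5); taking only V gives at most 5×7 = 35 (stopped by the supply cap of 5).
Mixing does better — 5×B and 5×V: cost 55 ≤ 55, profit 5·5 + 5·7 = 60.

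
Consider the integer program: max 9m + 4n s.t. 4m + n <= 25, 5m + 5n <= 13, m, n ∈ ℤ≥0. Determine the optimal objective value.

18

Relaxing integrality, the LP optimum is 23.40 at (m,n) = (2.6, 0), which is not an integer point.
(m,n)=(2,0): 4·2+1·0=8≤25, 5·2+5·0=10≤13, objective 18.
(m,n)=(1,1): 4·1+1·1=5≤25, 5·1+5·1=10≤13, objective 13.
(m,n)=(1,0): 4·1+1·0=4≤25, 5·1+5·0=5≤13, objective 9.
The best lattice point is (2,0), giving 18.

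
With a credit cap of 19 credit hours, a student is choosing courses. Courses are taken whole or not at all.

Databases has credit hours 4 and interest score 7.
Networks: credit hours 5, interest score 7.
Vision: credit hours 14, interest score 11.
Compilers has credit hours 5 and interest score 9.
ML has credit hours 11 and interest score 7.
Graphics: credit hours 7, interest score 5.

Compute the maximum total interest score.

Take Databases, Networks, and Compilers: credit hours 4 + 5 + 5 = 14 ≤ 19, interest score 7 + 7 + 9 = 23.
No other feasible combination does better.

23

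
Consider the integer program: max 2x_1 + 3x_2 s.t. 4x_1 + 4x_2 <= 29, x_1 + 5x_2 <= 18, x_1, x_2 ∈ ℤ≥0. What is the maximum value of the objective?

16

(x_1,x_2)=(5,2) is feasible, giving 16.
(x_1,x_2)=(6,1) is feasible, giving 15.
(x_1,x_2)=(3,3) is feasible, giving 15.
No feasible integer point exceeds 16.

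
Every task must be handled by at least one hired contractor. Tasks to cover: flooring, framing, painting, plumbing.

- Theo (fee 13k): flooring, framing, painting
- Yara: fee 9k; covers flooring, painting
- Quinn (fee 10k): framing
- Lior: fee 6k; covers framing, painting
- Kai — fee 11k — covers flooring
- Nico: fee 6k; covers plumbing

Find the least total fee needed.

This is a weighted set-cover instance.
The greedy cost-per-new-task heuristic would pick Lior, Nico, and Yara for 21, but a cheaper cover exists.
Choose Theo and Nico: together they cover flooring, framing, painting, plumbing — every task.
Total fee: 13 + 6 = 19.
No cover costs less than 19.

19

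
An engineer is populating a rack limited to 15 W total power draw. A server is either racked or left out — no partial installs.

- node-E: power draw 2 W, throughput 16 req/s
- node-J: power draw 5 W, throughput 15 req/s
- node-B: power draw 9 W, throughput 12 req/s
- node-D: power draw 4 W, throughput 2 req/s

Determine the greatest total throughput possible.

33

This is an integer program with binary decision variables.
Take node-E, node-J, and node-D: power draw 2 + 5 + 4 = 11 ≤ 15, throughput 16 + 15 + 2 = 33.
No other feasible combination does better.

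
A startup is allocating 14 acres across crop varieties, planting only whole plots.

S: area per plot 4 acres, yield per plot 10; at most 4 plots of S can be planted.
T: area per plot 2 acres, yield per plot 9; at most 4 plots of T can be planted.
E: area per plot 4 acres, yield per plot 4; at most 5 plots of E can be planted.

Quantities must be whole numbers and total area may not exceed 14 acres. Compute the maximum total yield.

Take 2×S and 3×T: area 14 ≤ 14, yield 2·10 + 3·9 = 47.
No other integer combination yields more.

47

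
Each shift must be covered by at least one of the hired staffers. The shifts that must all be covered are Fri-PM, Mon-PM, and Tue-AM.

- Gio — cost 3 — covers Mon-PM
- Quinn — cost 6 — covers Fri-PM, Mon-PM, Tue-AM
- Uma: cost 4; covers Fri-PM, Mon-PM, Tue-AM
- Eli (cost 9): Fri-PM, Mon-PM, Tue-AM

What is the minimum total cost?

Uma alone covers Fri-PM, Mon-PM, Tue-AM — every shift.
Total cost: 4.
No cover costs less than 4.

4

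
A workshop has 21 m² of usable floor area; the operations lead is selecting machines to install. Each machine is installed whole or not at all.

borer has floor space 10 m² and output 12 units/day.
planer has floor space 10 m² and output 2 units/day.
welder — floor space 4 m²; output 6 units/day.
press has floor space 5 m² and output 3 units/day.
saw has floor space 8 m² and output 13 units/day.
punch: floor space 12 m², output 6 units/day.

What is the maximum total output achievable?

25

Allowing fractional choices, the relaxed optimum would be about 29.8, but machines are indivisible.
welder + press + saw: floor space 4 + 5 + 8 = 17 ≤ 21, output 6 + 3 + 13 = 22.
borer + welder + press: floor space 10 + 4 + 5 = 19 ≤ 21, output 12 + 6 + 3 = 21.
borer + saw: floor space 10 + 8 = 18 ≤ 21, output 12 + 13 = 25.
Best is borer and saw with total output 25.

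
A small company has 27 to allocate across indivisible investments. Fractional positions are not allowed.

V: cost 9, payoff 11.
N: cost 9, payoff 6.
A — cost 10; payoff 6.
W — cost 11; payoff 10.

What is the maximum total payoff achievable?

Allowing fractional choices, the relaxed optimum would be about 25.7, but investments are indivisible.
V + N: cost 9 + 9 = 18 ≤ 27, payoff 11 + 6 = 17.
V + W: cost 9 + 11 = 20 ≤ 27, payoff 11 + 10 = 21.
Best is V and W with total payoff 21.

21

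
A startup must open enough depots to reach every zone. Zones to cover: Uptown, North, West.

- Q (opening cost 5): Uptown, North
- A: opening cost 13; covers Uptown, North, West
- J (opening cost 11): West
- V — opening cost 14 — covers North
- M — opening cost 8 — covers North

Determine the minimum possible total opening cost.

A alone covers Uptown, North, West — every zone.
Total opening cost: 13.

13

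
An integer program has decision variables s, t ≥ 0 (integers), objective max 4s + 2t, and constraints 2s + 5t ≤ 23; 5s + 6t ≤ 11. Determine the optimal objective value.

Relaxing integrality, the LP optimum is 8.80 at (s,t) = (2.2, 0), which is not an integer point.
(s,t)=(2,0): 2·2+5·0=4≤23, 5·2+6·0=10≤11, objective 8.
(s,t)=(1,1): 2·1+5·1=7≤23, 5·1+6·1=11≤11, objective 6.
(s,t)=(1,0): 2·1+5·0=2≤23, 5·1+6·0=5≤11, objective 4.
The best lattice point is (2,0), giving 8.

8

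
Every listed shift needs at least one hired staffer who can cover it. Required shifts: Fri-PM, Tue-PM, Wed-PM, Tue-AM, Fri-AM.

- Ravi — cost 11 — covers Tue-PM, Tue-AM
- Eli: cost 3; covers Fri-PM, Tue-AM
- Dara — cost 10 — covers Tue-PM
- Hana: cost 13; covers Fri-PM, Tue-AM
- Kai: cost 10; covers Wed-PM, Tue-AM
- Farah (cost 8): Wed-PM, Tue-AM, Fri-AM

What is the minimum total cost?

21

Choose Eli, Dara, and Farah: together they cover Fri-PM, Tue-PM, Wed-PM, Tue-AM, Fri-AM — every shift.
Total cost: 3 + 10 + 8 = 21.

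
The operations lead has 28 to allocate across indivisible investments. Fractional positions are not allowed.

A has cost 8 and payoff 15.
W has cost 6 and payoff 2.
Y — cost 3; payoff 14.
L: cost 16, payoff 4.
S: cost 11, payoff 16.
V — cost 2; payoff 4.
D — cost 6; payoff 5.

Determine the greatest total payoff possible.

50

This is an integer program with binary decision variables.
A + W + Y + S: cost 8 + 6 + 3 + 11 = 28 ≤ 28, payoff 15 + 2 + 14 + 16 = 47.
A + Y + S + V: cost 8 + 3 + 11 + 2 = 24 ≤ 28, payoff 15 + 14 + 16 + 4 = 49.
A + Y + S + D: cost 8 + 3 + 11 + 6 = 28 ≤ 28, payoff 15 + 14 + 16 + 5 = 50.
Best is A, Y, S, and D with total payoff 50.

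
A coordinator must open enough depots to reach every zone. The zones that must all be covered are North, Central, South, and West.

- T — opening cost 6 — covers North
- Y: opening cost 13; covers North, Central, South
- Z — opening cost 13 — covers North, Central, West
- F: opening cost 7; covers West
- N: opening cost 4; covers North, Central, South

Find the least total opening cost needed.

Choose F and N: together they cover North, Central, South, West — every zone.
Total opening cost: 7 + 4 = 11.
No cover costs less than 11.

11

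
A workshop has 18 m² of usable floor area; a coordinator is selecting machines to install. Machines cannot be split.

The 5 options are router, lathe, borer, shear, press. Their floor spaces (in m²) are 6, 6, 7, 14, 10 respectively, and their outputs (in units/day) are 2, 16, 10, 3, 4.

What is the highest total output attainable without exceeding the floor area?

Allowing fractional choices, the relaxed optimum would be about 28.0, but machines are indivisible.
router + lathe: floor space 6 + 6 = 12 ≤ 18, output 2 + 16 = 18.
lathe + press: floor space 6 + 10 = 16 ≤ 18, output 16 + 4 = 20.
lathe + borer: floor space 6 + 7 = 13 ≤ 18, output 16 + 10 = 26.
Best is lathe and borer with total output 26.

26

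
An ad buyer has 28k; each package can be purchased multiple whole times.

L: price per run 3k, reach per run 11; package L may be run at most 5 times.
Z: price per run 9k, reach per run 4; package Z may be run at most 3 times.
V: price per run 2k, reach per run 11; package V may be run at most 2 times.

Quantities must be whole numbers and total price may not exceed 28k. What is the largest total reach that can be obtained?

5×L, 1×Z, and 2×V: price 28 ≤ 28, reach 5·11 + 1·4 + 2·11 = 81.
5×L and 2×V: price 19 ≤ 28, reach 5·11 + 2·11 = 77.
Best is 81.

81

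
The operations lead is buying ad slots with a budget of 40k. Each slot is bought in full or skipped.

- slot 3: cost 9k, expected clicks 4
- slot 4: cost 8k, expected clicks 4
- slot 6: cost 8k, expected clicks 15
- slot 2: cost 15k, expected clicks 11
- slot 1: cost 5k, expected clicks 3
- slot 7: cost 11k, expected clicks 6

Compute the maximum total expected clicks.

35

Take slot 6, slot 2, slot 1, and slot 7: cost 8 + 15 + 5 + 11 = 39 ≤ 40, expected clicks 15 + 11 + 3 + 6 = 35.
No other feasible combination does better.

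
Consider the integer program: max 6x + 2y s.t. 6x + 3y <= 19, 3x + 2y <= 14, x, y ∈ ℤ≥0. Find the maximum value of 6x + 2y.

18

Relaxing integrality, the LP optimum is 19.00 at (x,y) = (3.17, 0), which is not an integer point.
(x,y)=(3,0): 6·3+3·0=18≤19, 3·3+2·0=9≤14, objective 18.
(x,y)=(2,1): 6·2+3·1=15≤19, 3·2+2·1=8≤14, objective 14.
Maximum is 18 at (x,y)=(3,0).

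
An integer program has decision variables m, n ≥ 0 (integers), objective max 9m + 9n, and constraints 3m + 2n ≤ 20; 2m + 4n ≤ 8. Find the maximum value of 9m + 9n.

(m,n)=(4,0): 3·4+2·0=12≤20, 2·4+4·0=8≤8, objective 36.
(m,n)=(3,0): 3·3+2·0=9≤20, 2·3+4·0=6≤8, objective 27.
The best lattice point is (4,0), giving 36.

36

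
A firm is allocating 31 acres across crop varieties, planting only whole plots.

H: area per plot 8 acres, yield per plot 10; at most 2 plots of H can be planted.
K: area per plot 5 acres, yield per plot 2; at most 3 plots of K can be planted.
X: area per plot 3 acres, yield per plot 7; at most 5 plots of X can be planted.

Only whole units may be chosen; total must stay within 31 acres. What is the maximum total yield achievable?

55

Take 2×H and 5×X: area 31 ≤ 31, yield 2·10 + 5·7 = 55.
X has the best ratio (7/3) and is taken to its limit of 5; remaining capacity is filled optimally with the others.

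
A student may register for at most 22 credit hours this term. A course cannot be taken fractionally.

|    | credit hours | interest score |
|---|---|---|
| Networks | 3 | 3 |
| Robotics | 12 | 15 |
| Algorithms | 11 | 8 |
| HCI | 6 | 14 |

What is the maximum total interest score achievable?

32

Robotics + HCI: credit hours 12 + 6 = 18 ≤ 22, interest score 15 + 14 = 29.
Networks + Algorithms + HCI: credit hours 3 + 11 + 6 = 20 ≤ 22, interest score 3 + 8 + 14 = 25.
Networks + Robotics + HCI: credit hours 3 + 12 + 6 = 21 ≤ 22, interest score 3 + 15 + 14 = 32.
Best is Networks, Robotics, and HCI with total interest score 32.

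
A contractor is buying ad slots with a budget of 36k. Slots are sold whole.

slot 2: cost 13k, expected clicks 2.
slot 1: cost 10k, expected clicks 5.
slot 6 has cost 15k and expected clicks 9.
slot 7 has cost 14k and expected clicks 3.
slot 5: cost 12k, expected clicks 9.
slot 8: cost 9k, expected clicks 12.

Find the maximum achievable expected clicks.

30

slot 6 + slot 5 + slot 8: cost 15 + 12 + 9 = 36 ≤ 36, expected clicks 9 + 9 + 12 = 30.
slot 1 + slot 6 + slot 8: cost 10 + 15 + 9 = 34 ≤ 36, expected clicks 5 + 9 + 12 = 26.
slot 1 + slot 5 + slot 8: cost 10 + 12 + 9 = 31 ≤ 36, expected clicks 5 + 9 + 12 = 26.
Best is slot 6, slot 5, and slot 8 with total expected clicks 30.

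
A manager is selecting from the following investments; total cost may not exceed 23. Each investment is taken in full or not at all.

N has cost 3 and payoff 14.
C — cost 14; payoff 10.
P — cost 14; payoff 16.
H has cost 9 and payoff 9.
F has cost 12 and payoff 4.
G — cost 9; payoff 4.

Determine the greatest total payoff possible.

30

This is an integer program with binary decision variables.
Allowing fractional choices, the relaxed optimum would be about 36.0, but investments are indivisible.
P + H: cost 14 + 9 = 23 ≤ 23, payoff 16 + 9 = 25.
N + P: cost 3 + 14 = 17 ≤ 23, payoff 14 + 16 = 30.
N + H + G: cost 3 + 9 + 9 = 21 ≤ 23, payoff 14 + 9 + 4 = 27.
Best is N and P with total payoff 30.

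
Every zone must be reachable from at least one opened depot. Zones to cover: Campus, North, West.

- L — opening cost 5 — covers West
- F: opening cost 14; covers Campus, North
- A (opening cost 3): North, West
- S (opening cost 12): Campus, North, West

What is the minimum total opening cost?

The greedy cost-per-new-zone heuristic would pick A and S for 15, but a cheaper cover exists.
S alone covers Campus, North, West — every zone.
Total opening cost: 12.
No cover costs less than 12.

12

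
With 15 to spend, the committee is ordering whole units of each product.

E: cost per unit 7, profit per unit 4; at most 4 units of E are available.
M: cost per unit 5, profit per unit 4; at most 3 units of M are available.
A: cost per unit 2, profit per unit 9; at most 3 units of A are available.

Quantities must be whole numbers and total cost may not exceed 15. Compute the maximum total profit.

1×E and 3×A: cost 13 ≤ 15, profit 1·4 + 3·9 = 31.
1×M and 3×A: cost 11 ≤ 15, profit 1·4 + 3·9 = 31.
Best is 31.

31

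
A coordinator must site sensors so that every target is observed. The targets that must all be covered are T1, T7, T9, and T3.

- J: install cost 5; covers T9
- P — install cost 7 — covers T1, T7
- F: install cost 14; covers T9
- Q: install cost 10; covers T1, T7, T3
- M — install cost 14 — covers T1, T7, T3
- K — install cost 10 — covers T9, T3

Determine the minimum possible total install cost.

Choose J and Q: together they cover T1, T7, T9, T3 — every target.
Total install cost: 5 + 10 = 15.
No cover costs less than 15.

15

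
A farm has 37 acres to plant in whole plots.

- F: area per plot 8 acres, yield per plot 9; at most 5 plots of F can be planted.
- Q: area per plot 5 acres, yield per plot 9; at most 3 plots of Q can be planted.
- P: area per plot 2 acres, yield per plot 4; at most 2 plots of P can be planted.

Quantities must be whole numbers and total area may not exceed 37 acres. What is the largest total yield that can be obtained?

2×F, 3×Q, and 2×P: area 35 ≤ 37, yield 2·9 + 3·9 + 2·4 = 53.
2×F, 3×Q, and 1×P: area 33 ≤ 37, yield 2·9 + 3·9 + 1·4 = 49.
Best is 53.

53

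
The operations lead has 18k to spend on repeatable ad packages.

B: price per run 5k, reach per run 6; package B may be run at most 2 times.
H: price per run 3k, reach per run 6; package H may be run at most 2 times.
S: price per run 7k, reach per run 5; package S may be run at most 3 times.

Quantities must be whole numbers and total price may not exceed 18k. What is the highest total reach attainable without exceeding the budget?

24

This is a bounded integer knapsack.
1×B, 2×H, and 1×S: price 18 ≤ 18, reach 1·6 + 2·6 + 1·5 = 23.
2×B and 2×H: price 16 ≤ 18, reach 2·6 + 2·6 = 24.
Best is 24.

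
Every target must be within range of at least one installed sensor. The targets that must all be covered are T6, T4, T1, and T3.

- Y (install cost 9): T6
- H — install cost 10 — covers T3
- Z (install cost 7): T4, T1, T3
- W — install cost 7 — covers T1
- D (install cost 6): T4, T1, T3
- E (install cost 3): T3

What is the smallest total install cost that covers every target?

Choose Y and D: together they cover T6, T4, T1, T3 — every target.
Total install cost: 9 + 6 = 15.
No cover costs less than 15.

15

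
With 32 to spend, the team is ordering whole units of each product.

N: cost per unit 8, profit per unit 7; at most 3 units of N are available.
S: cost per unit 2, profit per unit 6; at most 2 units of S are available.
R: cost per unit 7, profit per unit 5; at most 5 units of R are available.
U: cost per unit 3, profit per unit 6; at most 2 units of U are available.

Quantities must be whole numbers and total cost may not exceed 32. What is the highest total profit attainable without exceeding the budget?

41

S has the best ratio (6/2); taking only S gives at most 2×6 = 12 (stopped by the supply cap of 2).
Mixing does better — 1×N, 2×S, 2×R, and 2×U: cost 32 ≤ 32, profit 1·7 + 2·6 + 2·5 + 2·6 = 41.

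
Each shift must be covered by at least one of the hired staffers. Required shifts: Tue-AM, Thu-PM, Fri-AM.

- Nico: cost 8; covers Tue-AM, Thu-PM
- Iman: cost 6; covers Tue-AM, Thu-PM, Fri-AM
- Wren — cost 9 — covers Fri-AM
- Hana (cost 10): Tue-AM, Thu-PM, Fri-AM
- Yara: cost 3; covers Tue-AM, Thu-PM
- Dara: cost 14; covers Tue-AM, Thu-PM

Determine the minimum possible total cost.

This is a weighted set-cover instance.
The greedy cost-per-new-shift heuristic would pick Yara and Iman for 9, but a cheaper cover exists.
Iman alone covers Tue-AM, Thu-PM, Fri-AM — every shift.
Total cost: 6.
No cover costs less than 6.

6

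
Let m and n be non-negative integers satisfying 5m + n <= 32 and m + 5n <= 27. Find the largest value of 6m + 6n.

54

Relaxing integrality, the LP optimum is 59.00 at (m,n) = (5.54, 4.29), which is not an integer point.
(m,n)=(5,4): 5·5+1·4=29≤32, 1·5+5·4=25≤27, objective 54.
(m,n)=(4,4): 5·4+1·4=24≤32, 1·4+5·4=24≤27, objective 48.
(m,n)=(5,3): 5·5+1·3=28≤32, 1·5+5·3=20≤27, objective 48.
No feasible integer point exceeds 54.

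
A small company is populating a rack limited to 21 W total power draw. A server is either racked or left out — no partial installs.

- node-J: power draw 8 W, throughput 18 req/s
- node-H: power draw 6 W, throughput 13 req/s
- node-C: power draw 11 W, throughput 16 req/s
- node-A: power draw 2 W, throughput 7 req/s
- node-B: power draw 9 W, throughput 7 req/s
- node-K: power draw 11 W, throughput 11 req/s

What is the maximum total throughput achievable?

Allowing fractional choices, the relaxed optimum would be about 45.3, but servers are indivisible.
node-H + node-C + node-A: power draw 6 + 11 + 2 = 19 ≤ 21, throughput 13 + 16 + 7 = 36.
node-J + node-C + node-A: power draw 8 + 11 + 2 = 21 ≤ 21, throughput 18 + 16 + 7 = 41.
node-J + node-H + node-A: power draw 8 + 6 + 2 = 16 ≤ 21, throughput 18 + 13 + 7 = 38.
Best is node-J, node-C, and node-A with total throughput 41.

41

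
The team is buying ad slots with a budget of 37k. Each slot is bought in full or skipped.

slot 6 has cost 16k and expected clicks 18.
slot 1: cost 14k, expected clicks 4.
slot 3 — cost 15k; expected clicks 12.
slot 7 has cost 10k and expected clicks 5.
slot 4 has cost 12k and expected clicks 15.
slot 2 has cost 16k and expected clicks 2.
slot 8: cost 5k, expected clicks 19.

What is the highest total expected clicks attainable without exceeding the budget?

Take slot 6, slot 4, and slot 8: cost 16 + 12 + 5 = 33 ≤ 37, expected clicks 18 + 15 + 19 = 52.
No other feasible combination does better.

52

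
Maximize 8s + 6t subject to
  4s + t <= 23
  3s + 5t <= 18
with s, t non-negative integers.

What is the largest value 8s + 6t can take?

40

(s,t)=(5,0): 4·5+1·0=20≤23, 3·5+5·0=15≤18, objective 40.
(s,t)=(4,1): 4·4+1·1=17≤23, 3·4+5·1=17≤18, objective 38.
(s,t)=(4,0): 4·4+1·0=16≤23, 3·4+5·0=12≤18, objective 32.
Maximum is 40 at (s,t)=(5,0).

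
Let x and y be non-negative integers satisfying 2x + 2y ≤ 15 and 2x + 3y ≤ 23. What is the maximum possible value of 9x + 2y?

63

(x,y)=(7,0) is feasible, giving 63.
(x,y)=(6,1) is feasible, giving 56.
(x,y)=(6,0) is feasible, giving 54.
The best lattice point is (7,0), giving 63.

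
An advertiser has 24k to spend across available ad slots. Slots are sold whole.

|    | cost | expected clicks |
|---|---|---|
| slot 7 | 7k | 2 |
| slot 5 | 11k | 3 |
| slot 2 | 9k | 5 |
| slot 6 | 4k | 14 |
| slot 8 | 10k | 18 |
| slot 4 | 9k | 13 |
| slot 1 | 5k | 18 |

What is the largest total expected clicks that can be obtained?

Allowing fractional choices, the relaxed optimum would be about 57.2, but ad slots are indivisible.
slot 8 + slot 4 + slot 1: cost 10 + 9 + 5 = 24 ≤ 24, expected clicks 18 + 13 + 18 = 49.
slot 6 + slot 8 + slot 1: cost 4 + 10 + 5 = 19 ≤ 24, expected clicks 14 + 18 + 18 = 50.
slot 6 + slot 4 + slot 1: cost 4 + 9 + 5 = 18 ≤ 24, expected clicks 14 + 13 + 18 = 45.
Best is slot 6, slot 8, and slot 1 with total expected clicks 50.

50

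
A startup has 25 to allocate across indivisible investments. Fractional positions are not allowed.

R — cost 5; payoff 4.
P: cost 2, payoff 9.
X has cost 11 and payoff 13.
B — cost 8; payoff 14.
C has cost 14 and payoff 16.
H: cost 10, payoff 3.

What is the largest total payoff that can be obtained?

Allowing fractional choices, the relaxed optimum would be about 40.6, but investments are indivisible.
P + B + C: cost 2 + 8 + 14 = 24 ≤ 25, payoff 9 + 14 + 16 = 39.
R + X + B: cost 5 + 11 + 8 = 24 ≤ 25, payoff 4 + 13 + 14 = 31.
P + X + B: cost 2 + 11 + 8 = 21 ≤ 25, payoff 9 + 13 + 14 = 36.
Best is P, B, and C with total payoff 39.

39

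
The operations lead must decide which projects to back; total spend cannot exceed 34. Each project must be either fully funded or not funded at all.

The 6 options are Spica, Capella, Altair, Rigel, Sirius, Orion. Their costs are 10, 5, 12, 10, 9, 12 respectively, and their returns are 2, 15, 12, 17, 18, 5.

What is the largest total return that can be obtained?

Take Spica, Capella, Rigel, and Sirius: cost 10 + 5 + 10 + 9 = 34 ≤ 34, return 2 + 15 + 17 + 18 = 52.
No other feasible combination does better.

52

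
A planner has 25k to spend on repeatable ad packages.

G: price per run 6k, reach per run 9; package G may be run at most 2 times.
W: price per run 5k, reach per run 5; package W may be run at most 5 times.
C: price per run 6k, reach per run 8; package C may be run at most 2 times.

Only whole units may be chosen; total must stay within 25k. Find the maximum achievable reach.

2×G and 2×C: price 24 ≤ 25, reach 2·9 + 2·8 = 34.
2×G, 1×W, and 1×C: price 23 ≤ 25, reach 2·9 + 1·5 + 1·8 = 31.
Best is 34.

34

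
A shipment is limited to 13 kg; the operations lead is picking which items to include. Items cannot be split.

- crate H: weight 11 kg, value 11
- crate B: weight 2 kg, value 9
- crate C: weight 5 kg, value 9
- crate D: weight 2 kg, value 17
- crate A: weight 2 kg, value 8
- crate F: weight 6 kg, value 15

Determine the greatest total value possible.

Allowing fractional choices, the relaxed optimum would be about 50.8, but items are indivisible.
crate B + crate C + crate D + crate A: weight 2 + 5 + 2 + 2 = 11 ≤ 13, value 9 + 9 + 17 + 8 = 43.
crate B + crate D + crate A + crate F: weight 2 + 2 + 2 + 6 = 12 ≤ 13, value 9 + 17 + 8 + 15 = 49.
crate B + crate D + crate F: weight 2 + 2 + 6 = 10 ≤ 13, value 9 + 17 + 15 = 41.
Best is crate B, crate D, crate A, and crate F with total value 49.

49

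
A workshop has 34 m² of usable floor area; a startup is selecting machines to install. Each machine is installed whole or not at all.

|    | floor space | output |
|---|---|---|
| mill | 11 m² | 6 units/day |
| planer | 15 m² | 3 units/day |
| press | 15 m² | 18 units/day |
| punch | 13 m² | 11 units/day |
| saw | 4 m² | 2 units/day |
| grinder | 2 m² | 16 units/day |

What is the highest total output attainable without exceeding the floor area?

Allowing fractional choices, the relaxed optimum would be about 47.2, but machines are indivisible.
press + punch + saw + grinder: floor space 15 + 13 + 4 + 2 = 34 ≤ 34, output 18 + 11 + 2 + 16 = 47.
press + punch + grinder: floor space 15 + 13 + 2 = 30 ≤ 34, output 18 + 11 + 16 = 45.
Best is press, punch, saw, and grinder with total output 47.

47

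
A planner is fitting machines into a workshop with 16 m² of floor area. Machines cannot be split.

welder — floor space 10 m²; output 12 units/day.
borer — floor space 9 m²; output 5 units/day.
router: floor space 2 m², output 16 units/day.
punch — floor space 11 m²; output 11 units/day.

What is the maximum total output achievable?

28

This is an integer program with binary decision variables.
welder + router: floor space 10 + 2 = 12 ≤ 16, output 12 + 16 = 28.
router + punch: floor space 2 + 11 = 13 ≤ 16, output 16 + 11 = 27.
borer + router: floor space 9 + 2 = 11 ≤ 16, output 5 + 16 = 21.
Best is welder and router with total output 28.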